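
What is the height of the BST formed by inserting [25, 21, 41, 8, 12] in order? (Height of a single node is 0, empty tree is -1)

Insertion order: [25, 21, 41, 8, 12]
Tree (level-order array): [25, 21, 41, 8, None, None, None, None, 12]
Compute height bottom-up (empty subtree = -1):
  height(12) = 1 + max(-1, -1) = 0
  height(8) = 1 + max(-1, 0) = 1
  height(21) = 1 + max(1, -1) = 2
  height(41) = 1 + max(-1, -1) = 0
  height(25) = 1 + max(2, 0) = 3
Height = 3


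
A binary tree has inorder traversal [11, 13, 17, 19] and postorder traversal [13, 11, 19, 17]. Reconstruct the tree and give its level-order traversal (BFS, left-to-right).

Inorder:   [11, 13, 17, 19]
Postorder: [13, 11, 19, 17]
Algorithm: postorder visits root last, so walk postorder right-to-left;
each value is the root of the current inorder slice — split it at that
value, recurse on the right subtree first, then the left.
Recursive splits:
  root=17; inorder splits into left=[11, 13], right=[19]
  root=19; inorder splits into left=[], right=[]
  root=11; inorder splits into left=[], right=[13]
  root=13; inorder splits into left=[], right=[]
Reconstructed level-order: [17, 11, 19, 13]


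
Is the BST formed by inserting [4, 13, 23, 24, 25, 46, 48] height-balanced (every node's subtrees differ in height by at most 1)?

Tree (level-order array): [4, None, 13, None, 23, None, 24, None, 25, None, 46, None, 48]
Definition: a tree is height-balanced if, at every node, |h(left) - h(right)| <= 1 (empty subtree has height -1).
Bottom-up per-node check:
  node 48: h_left=-1, h_right=-1, diff=0 [OK], height=0
  node 46: h_left=-1, h_right=0, diff=1 [OK], height=1
  node 25: h_left=-1, h_right=1, diff=2 [FAIL (|-1-1|=2 > 1)], height=2
  node 24: h_left=-1, h_right=2, diff=3 [FAIL (|-1-2|=3 > 1)], height=3
  node 23: h_left=-1, h_right=3, diff=4 [FAIL (|-1-3|=4 > 1)], height=4
  node 13: h_left=-1, h_right=4, diff=5 [FAIL (|-1-4|=5 > 1)], height=5
  node 4: h_left=-1, h_right=5, diff=6 [FAIL (|-1-5|=6 > 1)], height=6
Node 25 violates the condition: |-1 - 1| = 2 > 1.
Result: Not balanced


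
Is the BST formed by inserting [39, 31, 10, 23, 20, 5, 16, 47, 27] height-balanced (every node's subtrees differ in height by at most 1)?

Tree (level-order array): [39, 31, 47, 10, None, None, None, 5, 23, None, None, 20, 27, 16]
Definition: a tree is height-balanced if, at every node, |h(left) - h(right)| <= 1 (empty subtree has height -1).
Bottom-up per-node check:
  node 5: h_left=-1, h_right=-1, diff=0 [OK], height=0
  node 16: h_left=-1, h_right=-1, diff=0 [OK], height=0
  node 20: h_left=0, h_right=-1, diff=1 [OK], height=1
  node 27: h_left=-1, h_right=-1, diff=0 [OK], height=0
  node 23: h_left=1, h_right=0, diff=1 [OK], height=2
  node 10: h_left=0, h_right=2, diff=2 [FAIL (|0-2|=2 > 1)], height=3
  node 31: h_left=3, h_right=-1, diff=4 [FAIL (|3--1|=4 > 1)], height=4
  node 47: h_left=-1, h_right=-1, diff=0 [OK], height=0
  node 39: h_left=4, h_right=0, diff=4 [FAIL (|4-0|=4 > 1)], height=5
Node 10 violates the condition: |0 - 2| = 2 > 1.
Result: Not balanced


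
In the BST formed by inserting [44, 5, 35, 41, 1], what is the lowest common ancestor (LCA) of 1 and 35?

Tree insertion order: [44, 5, 35, 41, 1]
Tree (level-order array): [44, 5, None, 1, 35, None, None, None, 41]
In a BST, the LCA of p=1, q=35 is the first node v on the
root-to-leaf path with p <= v <= q (go left if both < v, right if both > v).
Walk from root:
  at 44: both 1 and 35 < 44, go left
  at 5: 1 <= 5 <= 35, this is the LCA
LCA = 5


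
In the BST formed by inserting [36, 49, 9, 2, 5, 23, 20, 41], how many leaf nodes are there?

Tree built from: [36, 49, 9, 2, 5, 23, 20, 41]
Tree (level-order array): [36, 9, 49, 2, 23, 41, None, None, 5, 20]
Rule: A leaf has 0 children.
Per-node child counts:
  node 36: 2 child(ren)
  node 9: 2 child(ren)
  node 2: 1 child(ren)
  node 5: 0 child(ren)
  node 23: 1 child(ren)
  node 20: 0 child(ren)
  node 49: 1 child(ren)
  node 41: 0 child(ren)
Matching nodes: [5, 20, 41]
Count of leaf nodes: 3


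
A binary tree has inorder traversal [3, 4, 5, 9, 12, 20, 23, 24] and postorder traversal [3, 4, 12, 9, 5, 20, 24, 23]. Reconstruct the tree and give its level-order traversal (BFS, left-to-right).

Inorder:   [3, 4, 5, 9, 12, 20, 23, 24]
Postorder: [3, 4, 12, 9, 5, 20, 24, 23]
Algorithm: postorder visits root last, so walk postorder right-to-left;
each value is the root of the current inorder slice — split it at that
value, recurse on the right subtree first, then the left.
Recursive splits:
  root=23; inorder splits into left=[3, 4, 5, 9, 12, 20], right=[24]
  root=24; inorder splits into left=[], right=[]
  root=20; inorder splits into left=[3, 4, 5, 9, 12], right=[]
  root=5; inorder splits into left=[3, 4], right=[9, 12]
  root=9; inorder splits into left=[], right=[12]
  root=12; inorder splits into left=[], right=[]
  root=4; inorder splits into left=[3], right=[]
  root=3; inorder splits into left=[], right=[]
Reconstructed level-order: [23, 20, 24, 5, 4, 9, 3, 12]


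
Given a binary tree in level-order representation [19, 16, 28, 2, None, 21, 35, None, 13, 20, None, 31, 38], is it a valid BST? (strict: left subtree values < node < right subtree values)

Level-order array: [19, 16, 28, 2, None, 21, 35, None, 13, 20, None, 31, 38]
Validate using subtree bounds (lo, hi): at each node, require lo < value < hi,
then recurse left with hi=value and right with lo=value.
Preorder trace (stopping at first violation):
  at node 19 with bounds (-inf, +inf): OK
  at node 16 with bounds (-inf, 19): OK
  at node 2 with bounds (-inf, 16): OK
  at node 13 with bounds (2, 16): OK
  at node 28 with bounds (19, +inf): OK
  at node 21 with bounds (19, 28): OK
  at node 20 with bounds (19, 21): OK
  at node 35 with bounds (28, +inf): OK
  at node 31 with bounds (28, 35): OK
  at node 38 with bounds (35, +inf): OK
No violation found at any node.
Result: Valid BST


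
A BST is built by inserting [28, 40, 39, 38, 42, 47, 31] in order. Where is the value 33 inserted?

Starting tree (level order): [28, None, 40, 39, 42, 38, None, None, 47, 31]
Insertion path: 28 -> 40 -> 39 -> 38 -> 31
Result: insert 33 as right child of 31
Final tree (level order): [28, None, 40, 39, 42, 38, None, None, 47, 31, None, None, None, None, 33]


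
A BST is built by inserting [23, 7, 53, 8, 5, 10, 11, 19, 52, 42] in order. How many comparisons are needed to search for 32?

Search path for 32: 23 -> 53 -> 52 -> 42
Found: False
Comparisons: 4


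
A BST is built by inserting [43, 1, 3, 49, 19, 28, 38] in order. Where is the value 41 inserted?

Starting tree (level order): [43, 1, 49, None, 3, None, None, None, 19, None, 28, None, 38]
Insertion path: 43 -> 1 -> 3 -> 19 -> 28 -> 38
Result: insert 41 as right child of 38
Final tree (level order): [43, 1, 49, None, 3, None, None, None, 19, None, 28, None, 38, None, 41]


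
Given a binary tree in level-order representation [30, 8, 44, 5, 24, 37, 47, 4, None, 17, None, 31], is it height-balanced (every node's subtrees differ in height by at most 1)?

Tree (level-order array): [30, 8, 44, 5, 24, 37, 47, 4, None, 17, None, 31]
Definition: a tree is height-balanced if, at every node, |h(left) - h(right)| <= 1 (empty subtree has height -1).
Bottom-up per-node check:
  node 4: h_left=-1, h_right=-1, diff=0 [OK], height=0
  node 5: h_left=0, h_right=-1, diff=1 [OK], height=1
  node 17: h_left=-1, h_right=-1, diff=0 [OK], height=0
  node 24: h_left=0, h_right=-1, diff=1 [OK], height=1
  node 8: h_left=1, h_right=1, diff=0 [OK], height=2
  node 31: h_left=-1, h_right=-1, diff=0 [OK], height=0
  node 37: h_left=0, h_right=-1, diff=1 [OK], height=1
  node 47: h_left=-1, h_right=-1, diff=0 [OK], height=0
  node 44: h_left=1, h_right=0, diff=1 [OK], height=2
  node 30: h_left=2, h_right=2, diff=0 [OK], height=3
All nodes satisfy the balance condition.
Result: Balanced


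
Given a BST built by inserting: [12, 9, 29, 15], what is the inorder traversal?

Tree insertion order: [12, 9, 29, 15]
Tree (level-order array): [12, 9, 29, None, None, 15]
Inorder traversal: [9, 12, 15, 29]


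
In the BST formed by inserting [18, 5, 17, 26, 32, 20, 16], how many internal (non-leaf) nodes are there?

Tree built from: [18, 5, 17, 26, 32, 20, 16]
Tree (level-order array): [18, 5, 26, None, 17, 20, 32, 16]
Rule: An internal node has at least one child.
Per-node child counts:
  node 18: 2 child(ren)
  node 5: 1 child(ren)
  node 17: 1 child(ren)
  node 16: 0 child(ren)
  node 26: 2 child(ren)
  node 20: 0 child(ren)
  node 32: 0 child(ren)
Matching nodes: [18, 5, 17, 26]
Count of internal (non-leaf) nodes: 4


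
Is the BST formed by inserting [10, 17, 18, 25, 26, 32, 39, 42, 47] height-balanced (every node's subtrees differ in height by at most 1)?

Tree (level-order array): [10, None, 17, None, 18, None, 25, None, 26, None, 32, None, 39, None, 42, None, 47]
Definition: a tree is height-balanced if, at every node, |h(left) - h(right)| <= 1 (empty subtree has height -1).
Bottom-up per-node check:
  node 47: h_left=-1, h_right=-1, diff=0 [OK], height=0
  node 42: h_left=-1, h_right=0, diff=1 [OK], height=1
  node 39: h_left=-1, h_right=1, diff=2 [FAIL (|-1-1|=2 > 1)], height=2
  node 32: h_left=-1, h_right=2, diff=3 [FAIL (|-1-2|=3 > 1)], height=3
  node 26: h_left=-1, h_right=3, diff=4 [FAIL (|-1-3|=4 > 1)], height=4
  node 25: h_left=-1, h_right=4, diff=5 [FAIL (|-1-4|=5 > 1)], height=5
  node 18: h_left=-1, h_right=5, diff=6 [FAIL (|-1-5|=6 > 1)], height=6
  node 17: h_left=-1, h_right=6, diff=7 [FAIL (|-1-6|=7 > 1)], height=7
  node 10: h_left=-1, h_right=7, diff=8 [FAIL (|-1-7|=8 > 1)], height=8
Node 39 violates the condition: |-1 - 1| = 2 > 1.
Result: Not balanced


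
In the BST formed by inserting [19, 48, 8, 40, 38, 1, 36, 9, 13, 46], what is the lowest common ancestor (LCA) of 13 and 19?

Tree insertion order: [19, 48, 8, 40, 38, 1, 36, 9, 13, 46]
Tree (level-order array): [19, 8, 48, 1, 9, 40, None, None, None, None, 13, 38, 46, None, None, 36]
In a BST, the LCA of p=13, q=19 is the first node v on the
root-to-leaf path with p <= v <= q (go left if both < v, right if both > v).
Walk from root:
  at 19: 13 <= 19 <= 19, this is the LCA
LCA = 19


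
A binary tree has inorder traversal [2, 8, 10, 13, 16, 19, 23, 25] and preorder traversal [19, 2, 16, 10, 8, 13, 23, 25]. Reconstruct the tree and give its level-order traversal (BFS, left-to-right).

Inorder:  [2, 8, 10, 13, 16, 19, 23, 25]
Preorder: [19, 2, 16, 10, 8, 13, 23, 25]
Algorithm: preorder visits root first, so consume preorder in order;
for each root, split the current inorder slice at that value into
left-subtree inorder and right-subtree inorder, then recurse.
Recursive splits:
  root=19; inorder splits into left=[2, 8, 10, 13, 16], right=[23, 25]
  root=2; inorder splits into left=[], right=[8, 10, 13, 16]
  root=16; inorder splits into left=[8, 10, 13], right=[]
  root=10; inorder splits into left=[8], right=[13]
  root=8; inorder splits into left=[], right=[]
  root=13; inorder splits into left=[], right=[]
  root=23; inorder splits into left=[], right=[25]
  root=25; inorder splits into left=[], right=[]
Reconstructed level-order: [19, 2, 23, 16, 25, 10, 8, 13]


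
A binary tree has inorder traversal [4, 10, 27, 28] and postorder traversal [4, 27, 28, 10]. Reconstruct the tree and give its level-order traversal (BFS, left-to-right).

Inorder:   [4, 10, 27, 28]
Postorder: [4, 27, 28, 10]
Algorithm: postorder visits root last, so walk postorder right-to-left;
each value is the root of the current inorder slice — split it at that
value, recurse on the right subtree first, then the left.
Recursive splits:
  root=10; inorder splits into left=[4], right=[27, 28]
  root=28; inorder splits into left=[27], right=[]
  root=27; inorder splits into left=[], right=[]
  root=4; inorder splits into left=[], right=[]
Reconstructed level-order: [10, 4, 28, 27]


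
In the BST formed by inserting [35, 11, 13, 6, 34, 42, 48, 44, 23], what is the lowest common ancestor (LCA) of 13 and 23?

Tree insertion order: [35, 11, 13, 6, 34, 42, 48, 44, 23]
Tree (level-order array): [35, 11, 42, 6, 13, None, 48, None, None, None, 34, 44, None, 23]
In a BST, the LCA of p=13, q=23 is the first node v on the
root-to-leaf path with p <= v <= q (go left if both < v, right if both > v).
Walk from root:
  at 35: both 13 and 23 < 35, go left
  at 11: both 13 and 23 > 11, go right
  at 13: 13 <= 13 <= 23, this is the LCA
LCA = 13


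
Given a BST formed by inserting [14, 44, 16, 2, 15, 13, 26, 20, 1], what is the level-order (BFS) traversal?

Tree insertion order: [14, 44, 16, 2, 15, 13, 26, 20, 1]
Tree (level-order array): [14, 2, 44, 1, 13, 16, None, None, None, None, None, 15, 26, None, None, 20]
BFS from the root, enqueuing left then right child of each popped node:
  queue [14] -> pop 14, enqueue [2, 44], visited so far: [14]
  queue [2, 44] -> pop 2, enqueue [1, 13], visited so far: [14, 2]
  queue [44, 1, 13] -> pop 44, enqueue [16], visited so far: [14, 2, 44]
  queue [1, 13, 16] -> pop 1, enqueue [none], visited so far: [14, 2, 44, 1]
  queue [13, 16] -> pop 13, enqueue [none], visited so far: [14, 2, 44, 1, 13]
  queue [16] -> pop 16, enqueue [15, 26], visited so far: [14, 2, 44, 1, 13, 16]
  queue [15, 26] -> pop 15, enqueue [none], visited so far: [14, 2, 44, 1, 13, 16, 15]
  queue [26] -> pop 26, enqueue [20], visited so far: [14, 2, 44, 1, 13, 16, 15, 26]
  queue [20] -> pop 20, enqueue [none], visited so far: [14, 2, 44, 1, 13, 16, 15, 26, 20]
Result: [14, 2, 44, 1, 13, 16, 15, 26, 20]


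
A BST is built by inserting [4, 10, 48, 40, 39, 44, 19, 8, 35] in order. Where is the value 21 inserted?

Starting tree (level order): [4, None, 10, 8, 48, None, None, 40, None, 39, 44, 19, None, None, None, None, 35]
Insertion path: 4 -> 10 -> 48 -> 40 -> 39 -> 19 -> 35
Result: insert 21 as left child of 35
Final tree (level order): [4, None, 10, 8, 48, None, None, 40, None, 39, 44, 19, None, None, None, None, 35, 21]


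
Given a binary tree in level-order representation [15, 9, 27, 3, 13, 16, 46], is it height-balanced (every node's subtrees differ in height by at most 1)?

Tree (level-order array): [15, 9, 27, 3, 13, 16, 46]
Definition: a tree is height-balanced if, at every node, |h(left) - h(right)| <= 1 (empty subtree has height -1).
Bottom-up per-node check:
  node 3: h_left=-1, h_right=-1, diff=0 [OK], height=0
  node 13: h_left=-1, h_right=-1, diff=0 [OK], height=0
  node 9: h_left=0, h_right=0, diff=0 [OK], height=1
  node 16: h_left=-1, h_right=-1, diff=0 [OK], height=0
  node 46: h_left=-1, h_right=-1, diff=0 [OK], height=0
  node 27: h_left=0, h_right=0, diff=0 [OK], height=1
  node 15: h_left=1, h_right=1, diff=0 [OK], height=2
All nodes satisfy the balance condition.
Result: Balanced


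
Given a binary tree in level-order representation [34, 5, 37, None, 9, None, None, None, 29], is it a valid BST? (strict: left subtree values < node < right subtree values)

Level-order array: [34, 5, 37, None, 9, None, None, None, 29]
Validate using subtree bounds (lo, hi): at each node, require lo < value < hi,
then recurse left with hi=value and right with lo=value.
Preorder trace (stopping at first violation):
  at node 34 with bounds (-inf, +inf): OK
  at node 5 with bounds (-inf, 34): OK
  at node 9 with bounds (5, 34): OK
  at node 29 with bounds (9, 34): OK
  at node 37 with bounds (34, +inf): OK
No violation found at any node.
Result: Valid BST


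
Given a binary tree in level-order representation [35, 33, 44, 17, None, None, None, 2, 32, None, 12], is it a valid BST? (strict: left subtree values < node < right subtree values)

Level-order array: [35, 33, 44, 17, None, None, None, 2, 32, None, 12]
Validate using subtree bounds (lo, hi): at each node, require lo < value < hi,
then recurse left with hi=value and right with lo=value.
Preorder trace (stopping at first violation):
  at node 35 with bounds (-inf, +inf): OK
  at node 33 with bounds (-inf, 35): OK
  at node 17 with bounds (-inf, 33): OK
  at node 2 with bounds (-inf, 17): OK
  at node 12 with bounds (2, 17): OK
  at node 32 with bounds (17, 33): OK
  at node 44 with bounds (35, +inf): OK
No violation found at any node.
Result: Valid BST


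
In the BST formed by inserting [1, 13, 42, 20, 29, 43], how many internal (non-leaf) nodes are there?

Tree built from: [1, 13, 42, 20, 29, 43]
Tree (level-order array): [1, None, 13, None, 42, 20, 43, None, 29]
Rule: An internal node has at least one child.
Per-node child counts:
  node 1: 1 child(ren)
  node 13: 1 child(ren)
  node 42: 2 child(ren)
  node 20: 1 child(ren)
  node 29: 0 child(ren)
  node 43: 0 child(ren)
Matching nodes: [1, 13, 42, 20]
Count of internal (non-leaf) nodes: 4


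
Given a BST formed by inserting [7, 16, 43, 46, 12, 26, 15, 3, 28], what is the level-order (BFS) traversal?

Tree insertion order: [7, 16, 43, 46, 12, 26, 15, 3, 28]
Tree (level-order array): [7, 3, 16, None, None, 12, 43, None, 15, 26, 46, None, None, None, 28]
BFS from the root, enqueuing left then right child of each popped node:
  queue [7] -> pop 7, enqueue [3, 16], visited so far: [7]
  queue [3, 16] -> pop 3, enqueue [none], visited so far: [7, 3]
  queue [16] -> pop 16, enqueue [12, 43], visited so far: [7, 3, 16]
  queue [12, 43] -> pop 12, enqueue [15], visited so far: [7, 3, 16, 12]
  queue [43, 15] -> pop 43, enqueue [26, 46], visited so far: [7, 3, 16, 12, 43]
  queue [15, 26, 46] -> pop 15, enqueue [none], visited so far: [7, 3, 16, 12, 43, 15]
  queue [26, 46] -> pop 26, enqueue [28], visited so far: [7, 3, 16, 12, 43, 15, 26]
  queue [46, 28] -> pop 46, enqueue [none], visited so far: [7, 3, 16, 12, 43, 15, 26, 46]
  queue [28] -> pop 28, enqueue [none], visited so far: [7, 3, 16, 12, 43, 15, 26, 46, 28]
Result: [7, 3, 16, 12, 43, 15, 26, 46, 28]


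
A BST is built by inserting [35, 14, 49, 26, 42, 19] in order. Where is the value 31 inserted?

Starting tree (level order): [35, 14, 49, None, 26, 42, None, 19]
Insertion path: 35 -> 14 -> 26
Result: insert 31 as right child of 26
Final tree (level order): [35, 14, 49, None, 26, 42, None, 19, 31]


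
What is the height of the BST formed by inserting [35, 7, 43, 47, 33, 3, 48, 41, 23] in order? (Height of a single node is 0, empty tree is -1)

Insertion order: [35, 7, 43, 47, 33, 3, 48, 41, 23]
Tree (level-order array): [35, 7, 43, 3, 33, 41, 47, None, None, 23, None, None, None, None, 48]
Compute height bottom-up (empty subtree = -1):
  height(3) = 1 + max(-1, -1) = 0
  height(23) = 1 + max(-1, -1) = 0
  height(33) = 1 + max(0, -1) = 1
  height(7) = 1 + max(0, 1) = 2
  height(41) = 1 + max(-1, -1) = 0
  height(48) = 1 + max(-1, -1) = 0
  height(47) = 1 + max(-1, 0) = 1
  height(43) = 1 + max(0, 1) = 2
  height(35) = 1 + max(2, 2) = 3
Height = 3


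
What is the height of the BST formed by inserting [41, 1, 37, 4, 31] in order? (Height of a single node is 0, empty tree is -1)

Insertion order: [41, 1, 37, 4, 31]
Tree (level-order array): [41, 1, None, None, 37, 4, None, None, 31]
Compute height bottom-up (empty subtree = -1):
  height(31) = 1 + max(-1, -1) = 0
  height(4) = 1 + max(-1, 0) = 1
  height(37) = 1 + max(1, -1) = 2
  height(1) = 1 + max(-1, 2) = 3
  height(41) = 1 + max(3, -1) = 4
Height = 4


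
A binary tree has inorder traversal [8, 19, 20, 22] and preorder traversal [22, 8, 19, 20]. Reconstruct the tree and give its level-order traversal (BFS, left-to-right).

Inorder:  [8, 19, 20, 22]
Preorder: [22, 8, 19, 20]
Algorithm: preorder visits root first, so consume preorder in order;
for each root, split the current inorder slice at that value into
left-subtree inorder and right-subtree inorder, then recurse.
Recursive splits:
  root=22; inorder splits into left=[8, 19, 20], right=[]
  root=8; inorder splits into left=[], right=[19, 20]
  root=19; inorder splits into left=[], right=[20]
  root=20; inorder splits into left=[], right=[]
Reconstructed level-order: [22, 8, 19, 20]


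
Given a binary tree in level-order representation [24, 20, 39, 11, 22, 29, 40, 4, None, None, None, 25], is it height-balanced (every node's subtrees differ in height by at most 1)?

Tree (level-order array): [24, 20, 39, 11, 22, 29, 40, 4, None, None, None, 25]
Definition: a tree is height-balanced if, at every node, |h(left) - h(right)| <= 1 (empty subtree has height -1).
Bottom-up per-node check:
  node 4: h_left=-1, h_right=-1, diff=0 [OK], height=0
  node 11: h_left=0, h_right=-1, diff=1 [OK], height=1
  node 22: h_left=-1, h_right=-1, diff=0 [OK], height=0
  node 20: h_left=1, h_right=0, diff=1 [OK], height=2
  node 25: h_left=-1, h_right=-1, diff=0 [OK], height=0
  node 29: h_left=0, h_right=-1, diff=1 [OK], height=1
  node 40: h_left=-1, h_right=-1, diff=0 [OK], height=0
  node 39: h_left=1, h_right=0, diff=1 [OK], height=2
  node 24: h_left=2, h_right=2, diff=0 [OK], height=3
All nodes satisfy the balance condition.
Result: Balanced


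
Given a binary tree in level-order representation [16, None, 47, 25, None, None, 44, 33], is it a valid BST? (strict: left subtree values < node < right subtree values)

Level-order array: [16, None, 47, 25, None, None, 44, 33]
Validate using subtree bounds (lo, hi): at each node, require lo < value < hi,
then recurse left with hi=value and right with lo=value.
Preorder trace (stopping at first violation):
  at node 16 with bounds (-inf, +inf): OK
  at node 47 with bounds (16, +inf): OK
  at node 25 with bounds (16, 47): OK
  at node 44 with bounds (25, 47): OK
  at node 33 with bounds (25, 44): OK
No violation found at any node.
Result: Valid BST


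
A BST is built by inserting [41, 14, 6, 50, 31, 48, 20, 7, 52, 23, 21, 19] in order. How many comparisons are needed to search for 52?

Search path for 52: 41 -> 50 -> 52
Found: True
Comparisons: 3


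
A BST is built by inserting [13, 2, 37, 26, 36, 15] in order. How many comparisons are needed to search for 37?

Search path for 37: 13 -> 37
Found: True
Comparisons: 2


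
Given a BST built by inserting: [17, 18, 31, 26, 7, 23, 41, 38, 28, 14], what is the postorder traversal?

Tree insertion order: [17, 18, 31, 26, 7, 23, 41, 38, 28, 14]
Tree (level-order array): [17, 7, 18, None, 14, None, 31, None, None, 26, 41, 23, 28, 38]
Postorder traversal: [14, 7, 23, 28, 26, 38, 41, 31, 18, 17]


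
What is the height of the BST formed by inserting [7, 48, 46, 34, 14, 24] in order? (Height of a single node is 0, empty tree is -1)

Insertion order: [7, 48, 46, 34, 14, 24]
Tree (level-order array): [7, None, 48, 46, None, 34, None, 14, None, None, 24]
Compute height bottom-up (empty subtree = -1):
  height(24) = 1 + max(-1, -1) = 0
  height(14) = 1 + max(-1, 0) = 1
  height(34) = 1 + max(1, -1) = 2
  height(46) = 1 + max(2, -1) = 3
  height(48) = 1 + max(3, -1) = 4
  height(7) = 1 + max(-1, 4) = 5
Height = 5


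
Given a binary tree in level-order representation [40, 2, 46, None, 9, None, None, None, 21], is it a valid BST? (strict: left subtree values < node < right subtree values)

Level-order array: [40, 2, 46, None, 9, None, None, None, 21]
Validate using subtree bounds (lo, hi): at each node, require lo < value < hi,
then recurse left with hi=value and right with lo=value.
Preorder trace (stopping at first violation):
  at node 40 with bounds (-inf, +inf): OK
  at node 2 with bounds (-inf, 40): OK
  at node 9 with bounds (2, 40): OK
  at node 21 with bounds (9, 40): OK
  at node 46 with bounds (40, +inf): OK
No violation found at any node.
Result: Valid BST


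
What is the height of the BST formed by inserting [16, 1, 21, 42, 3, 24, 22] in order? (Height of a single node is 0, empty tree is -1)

Insertion order: [16, 1, 21, 42, 3, 24, 22]
Tree (level-order array): [16, 1, 21, None, 3, None, 42, None, None, 24, None, 22]
Compute height bottom-up (empty subtree = -1):
  height(3) = 1 + max(-1, -1) = 0
  height(1) = 1 + max(-1, 0) = 1
  height(22) = 1 + max(-1, -1) = 0
  height(24) = 1 + max(0, -1) = 1
  height(42) = 1 + max(1, -1) = 2
  height(21) = 1 + max(-1, 2) = 3
  height(16) = 1 + max(1, 3) = 4
Height = 4


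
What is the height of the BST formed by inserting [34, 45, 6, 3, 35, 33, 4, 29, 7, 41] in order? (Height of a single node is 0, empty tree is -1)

Insertion order: [34, 45, 6, 3, 35, 33, 4, 29, 7, 41]
Tree (level-order array): [34, 6, 45, 3, 33, 35, None, None, 4, 29, None, None, 41, None, None, 7]
Compute height bottom-up (empty subtree = -1):
  height(4) = 1 + max(-1, -1) = 0
  height(3) = 1 + max(-1, 0) = 1
  height(7) = 1 + max(-1, -1) = 0
  height(29) = 1 + max(0, -1) = 1
  height(33) = 1 + max(1, -1) = 2
  height(6) = 1 + max(1, 2) = 3
  height(41) = 1 + max(-1, -1) = 0
  height(35) = 1 + max(-1, 0) = 1
  height(45) = 1 + max(1, -1) = 2
  height(34) = 1 + max(3, 2) = 4
Height = 4


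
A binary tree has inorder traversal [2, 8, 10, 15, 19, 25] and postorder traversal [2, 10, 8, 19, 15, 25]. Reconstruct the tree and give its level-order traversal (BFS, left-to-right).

Inorder:   [2, 8, 10, 15, 19, 25]
Postorder: [2, 10, 8, 19, 15, 25]
Algorithm: postorder visits root last, so walk postorder right-to-left;
each value is the root of the current inorder slice — split it at that
value, recurse on the right subtree first, then the left.
Recursive splits:
  root=25; inorder splits into left=[2, 8, 10, 15, 19], right=[]
  root=15; inorder splits into left=[2, 8, 10], right=[19]
  root=19; inorder splits into left=[], right=[]
  root=8; inorder splits into left=[2], right=[10]
  root=10; inorder splits into left=[], right=[]
  root=2; inorder splits into left=[], right=[]
Reconstructed level-order: [25, 15, 8, 19, 2, 10]


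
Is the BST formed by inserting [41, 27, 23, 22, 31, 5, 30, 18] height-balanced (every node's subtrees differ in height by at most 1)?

Tree (level-order array): [41, 27, None, 23, 31, 22, None, 30, None, 5, None, None, None, None, 18]
Definition: a tree is height-balanced if, at every node, |h(left) - h(right)| <= 1 (empty subtree has height -1).
Bottom-up per-node check:
  node 18: h_left=-1, h_right=-1, diff=0 [OK], height=0
  node 5: h_left=-1, h_right=0, diff=1 [OK], height=1
  node 22: h_left=1, h_right=-1, diff=2 [FAIL (|1--1|=2 > 1)], height=2
  node 23: h_left=2, h_right=-1, diff=3 [FAIL (|2--1|=3 > 1)], height=3
  node 30: h_left=-1, h_right=-1, diff=0 [OK], height=0
  node 31: h_left=0, h_right=-1, diff=1 [OK], height=1
  node 27: h_left=3, h_right=1, diff=2 [FAIL (|3-1|=2 > 1)], height=4
  node 41: h_left=4, h_right=-1, diff=5 [FAIL (|4--1|=5 > 1)], height=5
Node 22 violates the condition: |1 - -1| = 2 > 1.
Result: Not balanced


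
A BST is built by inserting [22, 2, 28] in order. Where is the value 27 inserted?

Starting tree (level order): [22, 2, 28]
Insertion path: 22 -> 28
Result: insert 27 as left child of 28
Final tree (level order): [22, 2, 28, None, None, 27]


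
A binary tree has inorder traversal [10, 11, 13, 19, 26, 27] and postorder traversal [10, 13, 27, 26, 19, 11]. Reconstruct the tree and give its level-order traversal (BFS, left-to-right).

Inorder:   [10, 11, 13, 19, 26, 27]
Postorder: [10, 13, 27, 26, 19, 11]
Algorithm: postorder visits root last, so walk postorder right-to-left;
each value is the root of the current inorder slice — split it at that
value, recurse on the right subtree first, then the left.
Recursive splits:
  root=11; inorder splits into left=[10], right=[13, 19, 26, 27]
  root=19; inorder splits into left=[13], right=[26, 27]
  root=26; inorder splits into left=[], right=[27]
  root=27; inorder splits into left=[], right=[]
  root=13; inorder splits into left=[], right=[]
  root=10; inorder splits into left=[], right=[]
Reconstructed level-order: [11, 10, 19, 13, 26, 27]


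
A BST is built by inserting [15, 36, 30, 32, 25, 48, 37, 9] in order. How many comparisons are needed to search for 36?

Search path for 36: 15 -> 36
Found: True
Comparisons: 2


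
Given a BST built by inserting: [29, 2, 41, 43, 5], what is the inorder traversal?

Tree insertion order: [29, 2, 41, 43, 5]
Tree (level-order array): [29, 2, 41, None, 5, None, 43]
Inorder traversal: [2, 5, 29, 41, 43]


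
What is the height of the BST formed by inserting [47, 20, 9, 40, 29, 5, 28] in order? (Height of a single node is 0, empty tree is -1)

Insertion order: [47, 20, 9, 40, 29, 5, 28]
Tree (level-order array): [47, 20, None, 9, 40, 5, None, 29, None, None, None, 28]
Compute height bottom-up (empty subtree = -1):
  height(5) = 1 + max(-1, -1) = 0
  height(9) = 1 + max(0, -1) = 1
  height(28) = 1 + max(-1, -1) = 0
  height(29) = 1 + max(0, -1) = 1
  height(40) = 1 + max(1, -1) = 2
  height(20) = 1 + max(1, 2) = 3
  height(47) = 1 + max(3, -1) = 4
Height = 4


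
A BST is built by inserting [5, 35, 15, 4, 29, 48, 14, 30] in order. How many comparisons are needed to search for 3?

Search path for 3: 5 -> 4
Found: False
Comparisons: 2


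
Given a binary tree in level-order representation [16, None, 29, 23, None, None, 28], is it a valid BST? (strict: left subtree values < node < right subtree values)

Level-order array: [16, None, 29, 23, None, None, 28]
Validate using subtree bounds (lo, hi): at each node, require lo < value < hi,
then recurse left with hi=value and right with lo=value.
Preorder trace (stopping at first violation):
  at node 16 with bounds (-inf, +inf): OK
  at node 29 with bounds (16, +inf): OK
  at node 23 with bounds (16, 29): OK
  at node 28 with bounds (23, 29): OK
No violation found at any node.
Result: Valid BST


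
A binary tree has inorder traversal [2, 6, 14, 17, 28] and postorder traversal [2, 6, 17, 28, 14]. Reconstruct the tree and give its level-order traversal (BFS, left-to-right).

Inorder:   [2, 6, 14, 17, 28]
Postorder: [2, 6, 17, 28, 14]
Algorithm: postorder visits root last, so walk postorder right-to-left;
each value is the root of the current inorder slice — split it at that
value, recurse on the right subtree first, then the left.
Recursive splits:
  root=14; inorder splits into left=[2, 6], right=[17, 28]
  root=28; inorder splits into left=[17], right=[]
  root=17; inorder splits into left=[], right=[]
  root=6; inorder splits into left=[2], right=[]
  root=2; inorder splits into left=[], right=[]
Reconstructed level-order: [14, 6, 28, 2, 17]


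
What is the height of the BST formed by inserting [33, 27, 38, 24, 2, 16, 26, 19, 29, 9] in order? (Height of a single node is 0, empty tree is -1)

Insertion order: [33, 27, 38, 24, 2, 16, 26, 19, 29, 9]
Tree (level-order array): [33, 27, 38, 24, 29, None, None, 2, 26, None, None, None, 16, None, None, 9, 19]
Compute height bottom-up (empty subtree = -1):
  height(9) = 1 + max(-1, -1) = 0
  height(19) = 1 + max(-1, -1) = 0
  height(16) = 1 + max(0, 0) = 1
  height(2) = 1 + max(-1, 1) = 2
  height(26) = 1 + max(-1, -1) = 0
  height(24) = 1 + max(2, 0) = 3
  height(29) = 1 + max(-1, -1) = 0
  height(27) = 1 + max(3, 0) = 4
  height(38) = 1 + max(-1, -1) = 0
  height(33) = 1 + max(4, 0) = 5
Height = 5


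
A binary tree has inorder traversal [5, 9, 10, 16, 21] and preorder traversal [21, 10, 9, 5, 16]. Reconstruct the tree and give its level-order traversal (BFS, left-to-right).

Inorder:  [5, 9, 10, 16, 21]
Preorder: [21, 10, 9, 5, 16]
Algorithm: preorder visits root first, so consume preorder in order;
for each root, split the current inorder slice at that value into
left-subtree inorder and right-subtree inorder, then recurse.
Recursive splits:
  root=21; inorder splits into left=[5, 9, 10, 16], right=[]
  root=10; inorder splits into left=[5, 9], right=[16]
  root=9; inorder splits into left=[5], right=[]
  root=5; inorder splits into left=[], right=[]
  root=16; inorder splits into left=[], right=[]
Reconstructed level-order: [21, 10, 9, 16, 5]


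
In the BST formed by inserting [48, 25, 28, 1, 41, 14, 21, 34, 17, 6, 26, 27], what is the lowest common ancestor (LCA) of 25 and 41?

Tree insertion order: [48, 25, 28, 1, 41, 14, 21, 34, 17, 6, 26, 27]
Tree (level-order array): [48, 25, None, 1, 28, None, 14, 26, 41, 6, 21, None, 27, 34, None, None, None, 17]
In a BST, the LCA of p=25, q=41 is the first node v on the
root-to-leaf path with p <= v <= q (go left if both < v, right if both > v).
Walk from root:
  at 48: both 25 and 41 < 48, go left
  at 25: 25 <= 25 <= 41, this is the LCA
LCA = 25


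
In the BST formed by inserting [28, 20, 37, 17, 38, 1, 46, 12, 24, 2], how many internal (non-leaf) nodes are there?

Tree built from: [28, 20, 37, 17, 38, 1, 46, 12, 24, 2]
Tree (level-order array): [28, 20, 37, 17, 24, None, 38, 1, None, None, None, None, 46, None, 12, None, None, 2]
Rule: An internal node has at least one child.
Per-node child counts:
  node 28: 2 child(ren)
  node 20: 2 child(ren)
  node 17: 1 child(ren)
  node 1: 1 child(ren)
  node 12: 1 child(ren)
  node 2: 0 child(ren)
  node 24: 0 child(ren)
  node 37: 1 child(ren)
  node 38: 1 child(ren)
  node 46: 0 child(ren)
Matching nodes: [28, 20, 17, 1, 12, 37, 38]
Count of internal (non-leaf) nodes: 7


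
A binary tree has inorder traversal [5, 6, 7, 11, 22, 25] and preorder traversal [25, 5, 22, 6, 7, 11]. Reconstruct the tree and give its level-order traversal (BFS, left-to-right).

Inorder:  [5, 6, 7, 11, 22, 25]
Preorder: [25, 5, 22, 6, 7, 11]
Algorithm: preorder visits root first, so consume preorder in order;
for each root, split the current inorder slice at that value into
left-subtree inorder and right-subtree inorder, then recurse.
Recursive splits:
  root=25; inorder splits into left=[5, 6, 7, 11, 22], right=[]
  root=5; inorder splits into left=[], right=[6, 7, 11, 22]
  root=22; inorder splits into left=[6, 7, 11], right=[]
  root=6; inorder splits into left=[], right=[7, 11]
  root=7; inorder splits into left=[], right=[11]
  root=11; inorder splits into left=[], right=[]
Reconstructed level-order: [25, 5, 22, 6, 7, 11]


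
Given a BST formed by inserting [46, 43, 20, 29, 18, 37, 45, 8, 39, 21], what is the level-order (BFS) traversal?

Tree insertion order: [46, 43, 20, 29, 18, 37, 45, 8, 39, 21]
Tree (level-order array): [46, 43, None, 20, 45, 18, 29, None, None, 8, None, 21, 37, None, None, None, None, None, 39]
BFS from the root, enqueuing left then right child of each popped node:
  queue [46] -> pop 46, enqueue [43], visited so far: [46]
  queue [43] -> pop 43, enqueue [20, 45], visited so far: [46, 43]
  queue [20, 45] -> pop 20, enqueue [18, 29], visited so far: [46, 43, 20]
  queue [45, 18, 29] -> pop 45, enqueue [none], visited so far: [46, 43, 20, 45]
  queue [18, 29] -> pop 18, enqueue [8], visited so far: [46, 43, 20, 45, 18]
  queue [29, 8] -> pop 29, enqueue [21, 37], visited so far: [46, 43, 20, 45, 18, 29]
  queue [8, 21, 37] -> pop 8, enqueue [none], visited so far: [46, 43, 20, 45, 18, 29, 8]
  queue [21, 37] -> pop 21, enqueue [none], visited so far: [46, 43, 20, 45, 18, 29, 8, 21]
  queue [37] -> pop 37, enqueue [39], visited so far: [46, 43, 20, 45, 18, 29, 8, 21, 37]
  queue [39] -> pop 39, enqueue [none], visited so far: [46, 43, 20, 45, 18, 29, 8, 21, 37, 39]
Result: [46, 43, 20, 45, 18, 29, 8, 21, 37, 39]


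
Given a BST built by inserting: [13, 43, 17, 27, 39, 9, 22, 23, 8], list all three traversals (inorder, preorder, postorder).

Tree insertion order: [13, 43, 17, 27, 39, 9, 22, 23, 8]
Tree (level-order array): [13, 9, 43, 8, None, 17, None, None, None, None, 27, 22, 39, None, 23]
Inorder (L, root, R): [8, 9, 13, 17, 22, 23, 27, 39, 43]
Preorder (root, L, R): [13, 9, 8, 43, 17, 27, 22, 23, 39]
Postorder (L, R, root): [8, 9, 23, 22, 39, 27, 17, 43, 13]


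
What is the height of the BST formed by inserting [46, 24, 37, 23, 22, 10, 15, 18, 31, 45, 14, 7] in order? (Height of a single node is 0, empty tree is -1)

Insertion order: [46, 24, 37, 23, 22, 10, 15, 18, 31, 45, 14, 7]
Tree (level-order array): [46, 24, None, 23, 37, 22, None, 31, 45, 10, None, None, None, None, None, 7, 15, None, None, 14, 18]
Compute height bottom-up (empty subtree = -1):
  height(7) = 1 + max(-1, -1) = 0
  height(14) = 1 + max(-1, -1) = 0
  height(18) = 1 + max(-1, -1) = 0
  height(15) = 1 + max(0, 0) = 1
  height(10) = 1 + max(0, 1) = 2
  height(22) = 1 + max(2, -1) = 3
  height(23) = 1 + max(3, -1) = 4
  height(31) = 1 + max(-1, -1) = 0
  height(45) = 1 + max(-1, -1) = 0
  height(37) = 1 + max(0, 0) = 1
  height(24) = 1 + max(4, 1) = 5
  height(46) = 1 + max(5, -1) = 6
Height = 6


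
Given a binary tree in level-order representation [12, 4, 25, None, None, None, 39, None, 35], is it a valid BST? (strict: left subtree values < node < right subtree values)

Level-order array: [12, 4, 25, None, None, None, 39, None, 35]
Validate using subtree bounds (lo, hi): at each node, require lo < value < hi,
then recurse left with hi=value and right with lo=value.
Preorder trace (stopping at first violation):
  at node 12 with bounds (-inf, +inf): OK
  at node 4 with bounds (-inf, 12): OK
  at node 25 with bounds (12, +inf): OK
  at node 39 with bounds (25, +inf): OK
  at node 35 with bounds (39, +inf): VIOLATION
Node 35 violates its bound: not (39 < 35 < +inf).
Result: Not a valid BST


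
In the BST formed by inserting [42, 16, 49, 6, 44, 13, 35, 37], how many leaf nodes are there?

Tree built from: [42, 16, 49, 6, 44, 13, 35, 37]
Tree (level-order array): [42, 16, 49, 6, 35, 44, None, None, 13, None, 37]
Rule: A leaf has 0 children.
Per-node child counts:
  node 42: 2 child(ren)
  node 16: 2 child(ren)
  node 6: 1 child(ren)
  node 13: 0 child(ren)
  node 35: 1 child(ren)
  node 37: 0 child(ren)
  node 49: 1 child(ren)
  node 44: 0 child(ren)
Matching nodes: [13, 37, 44]
Count of leaf nodes: 3


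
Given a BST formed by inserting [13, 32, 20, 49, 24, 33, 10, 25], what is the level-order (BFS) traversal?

Tree insertion order: [13, 32, 20, 49, 24, 33, 10, 25]
Tree (level-order array): [13, 10, 32, None, None, 20, 49, None, 24, 33, None, None, 25]
BFS from the root, enqueuing left then right child of each popped node:
  queue [13] -> pop 13, enqueue [10, 32], visited so far: [13]
  queue [10, 32] -> pop 10, enqueue [none], visited so far: [13, 10]
  queue [32] -> pop 32, enqueue [20, 49], visited so far: [13, 10, 32]
  queue [20, 49] -> pop 20, enqueue [24], visited so far: [13, 10, 32, 20]
  queue [49, 24] -> pop 49, enqueue [33], visited so far: [13, 10, 32, 20, 49]
  queue [24, 33] -> pop 24, enqueue [25], visited so far: [13, 10, 32, 20, 49, 24]
  queue [33, 25] -> pop 33, enqueue [none], visited so far: [13, 10, 32, 20, 49, 24, 33]
  queue [25] -> pop 25, enqueue [none], visited so far: [13, 10, 32, 20, 49, 24, 33, 25]
Result: [13, 10, 32, 20, 49, 24, 33, 25]


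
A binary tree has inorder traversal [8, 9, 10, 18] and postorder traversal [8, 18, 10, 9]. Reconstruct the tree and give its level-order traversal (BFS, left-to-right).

Inorder:   [8, 9, 10, 18]
Postorder: [8, 18, 10, 9]
Algorithm: postorder visits root last, so walk postorder right-to-left;
each value is the root of the current inorder slice — split it at that
value, recurse on the right subtree first, then the left.
Recursive splits:
  root=9; inorder splits into left=[8], right=[10, 18]
  root=10; inorder splits into left=[], right=[18]
  root=18; inorder splits into left=[], right=[]
  root=8; inorder splits into left=[], right=[]
Reconstructed level-order: [9, 8, 10, 18]


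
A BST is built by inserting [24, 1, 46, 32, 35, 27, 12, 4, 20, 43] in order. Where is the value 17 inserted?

Starting tree (level order): [24, 1, 46, None, 12, 32, None, 4, 20, 27, 35, None, None, None, None, None, None, None, 43]
Insertion path: 24 -> 1 -> 12 -> 20
Result: insert 17 as left child of 20
Final tree (level order): [24, 1, 46, None, 12, 32, None, 4, 20, 27, 35, None, None, 17, None, None, None, None, 43]


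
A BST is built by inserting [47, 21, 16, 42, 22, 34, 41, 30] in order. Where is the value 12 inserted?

Starting tree (level order): [47, 21, None, 16, 42, None, None, 22, None, None, 34, 30, 41]
Insertion path: 47 -> 21 -> 16
Result: insert 12 as left child of 16
Final tree (level order): [47, 21, None, 16, 42, 12, None, 22, None, None, None, None, 34, 30, 41]


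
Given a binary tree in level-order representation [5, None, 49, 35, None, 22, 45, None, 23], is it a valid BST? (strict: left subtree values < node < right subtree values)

Level-order array: [5, None, 49, 35, None, 22, 45, None, 23]
Validate using subtree bounds (lo, hi): at each node, require lo < value < hi,
then recurse left with hi=value and right with lo=value.
Preorder trace (stopping at first violation):
  at node 5 with bounds (-inf, +inf): OK
  at node 49 with bounds (5, +inf): OK
  at node 35 with bounds (5, 49): OK
  at node 22 with bounds (5, 35): OK
  at node 23 with bounds (22, 35): OK
  at node 45 with bounds (35, 49): OK
No violation found at any node.
Result: Valid BST
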